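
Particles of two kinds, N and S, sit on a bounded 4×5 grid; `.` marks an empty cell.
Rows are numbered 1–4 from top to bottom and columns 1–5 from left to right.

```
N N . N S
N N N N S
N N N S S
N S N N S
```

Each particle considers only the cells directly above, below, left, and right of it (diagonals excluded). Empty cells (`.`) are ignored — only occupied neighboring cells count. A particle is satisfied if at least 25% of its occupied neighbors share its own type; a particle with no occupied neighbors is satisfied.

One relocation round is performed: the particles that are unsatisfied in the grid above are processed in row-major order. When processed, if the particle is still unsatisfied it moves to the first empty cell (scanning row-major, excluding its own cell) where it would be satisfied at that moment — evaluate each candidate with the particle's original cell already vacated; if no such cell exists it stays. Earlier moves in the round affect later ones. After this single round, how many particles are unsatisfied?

Initially unsatisfied (in order): (4,2).
  (4,2): no empty cell satisfies it; stays.
Resulting grid:
N N . N S
N N N N S
N N N S S
N S N N S
Unsatisfied now: (4,2).

1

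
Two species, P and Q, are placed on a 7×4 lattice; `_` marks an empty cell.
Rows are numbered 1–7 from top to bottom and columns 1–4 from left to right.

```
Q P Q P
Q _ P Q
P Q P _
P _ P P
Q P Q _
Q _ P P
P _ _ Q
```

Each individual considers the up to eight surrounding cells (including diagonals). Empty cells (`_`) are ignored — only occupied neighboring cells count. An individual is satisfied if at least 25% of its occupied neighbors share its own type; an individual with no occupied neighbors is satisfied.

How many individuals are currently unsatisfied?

(1,1)Q 1/2 satisfied
(1,2)P 1/4 satisfied
(1,3)Q 1/4 satisfied
(1,4)P 1/3 satisfied
(2,1)Q 2/4 satisfied
(2,3)P 3/6 satisfied
(2,4)Q 1/4 satisfied
(3,1)P 1/3 satisfied
(3,2)Q 1/6 not
(3,3)P 3/5 satisfied
(4,1)P 2/4 satisfied
(4,3)P 3/5 satisfied
(4,4)P 2/3 satisfied
(5,1)Q 1/3 satisfied
(5,2)P 3/6 satisfied
(5,3)Q 0/5 not
(6,1)Q 1/3 satisfied
(6,3)P 2/4 satisfied
(6,4)P 1/3 satisfied
(7,1)P 0/1 not
(7,4)Q 0/2 not
Unsatisfied: (3,2), (5,3), (7,1), (7,4) — 4 in total.

4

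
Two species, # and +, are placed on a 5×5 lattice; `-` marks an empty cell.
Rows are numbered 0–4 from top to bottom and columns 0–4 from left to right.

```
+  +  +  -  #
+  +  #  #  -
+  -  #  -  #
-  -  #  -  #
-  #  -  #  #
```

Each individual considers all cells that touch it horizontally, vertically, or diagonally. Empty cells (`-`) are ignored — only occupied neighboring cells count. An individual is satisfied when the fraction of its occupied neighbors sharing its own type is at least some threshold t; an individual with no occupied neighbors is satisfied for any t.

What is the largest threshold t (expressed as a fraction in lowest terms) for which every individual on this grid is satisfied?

2/5

(0,0)+ 3/3
(0,1)+ 4/5
(0,2)+ 2/4
(0,4)# 1/1
(1,0)+ 4/4
(1,1)+ 5/7
(1,2)# 2/5
(1,3)# 4/5
(2,0)+ 2/2
(2,2)# 3/4
(2,4)# 2/2
(3,2)# 3/3
(3,4)# 3/3
(4,1)# 1/1
(4,3)# 3/3
(4,4)# 2/2
The smallest same-type fraction is 2/5 at (1,2), which reduces to 2/5. Any threshold above that leaves this individual unsatisfied.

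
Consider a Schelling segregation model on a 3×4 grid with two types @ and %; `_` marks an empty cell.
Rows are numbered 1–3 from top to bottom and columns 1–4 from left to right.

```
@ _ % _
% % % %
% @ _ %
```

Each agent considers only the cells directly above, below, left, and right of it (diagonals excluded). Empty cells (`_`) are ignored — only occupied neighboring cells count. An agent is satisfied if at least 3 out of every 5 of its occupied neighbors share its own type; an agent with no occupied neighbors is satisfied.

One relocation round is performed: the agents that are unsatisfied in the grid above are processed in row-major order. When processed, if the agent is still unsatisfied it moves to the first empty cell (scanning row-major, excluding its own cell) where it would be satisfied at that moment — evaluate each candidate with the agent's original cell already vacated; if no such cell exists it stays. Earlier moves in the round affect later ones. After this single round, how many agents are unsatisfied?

3

Initially unsatisfied (in order): (1,1), (3,1), (3,2).
  (1,1): no empty cell satisfies it; stays.
  (3,1) → (1,2).
  (3,2): no empty cell satisfies it; stays.
Resulting grid:
@ % % _
% % % %
_ @ _ %
Unsatisfied now: (1,1), (2,1), (3,2).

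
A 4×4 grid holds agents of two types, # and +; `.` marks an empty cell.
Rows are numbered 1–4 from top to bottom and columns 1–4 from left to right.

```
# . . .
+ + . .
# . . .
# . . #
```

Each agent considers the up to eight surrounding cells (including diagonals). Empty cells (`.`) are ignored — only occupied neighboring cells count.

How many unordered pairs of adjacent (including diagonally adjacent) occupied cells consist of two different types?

4

Scan each occupied cell's neighbors to the right and below (and the two forward diagonals) so each pair is counted once.
From row 1: 2 unlike of 2 pairs (running 2/2).
From row 2: 2 unlike of 3 pairs (running 4/5).
From row 3: 0 unlike of 1 pairs (running 4/6).
Total adjacent occupied pairs: 6; unlike-type pairs: 4.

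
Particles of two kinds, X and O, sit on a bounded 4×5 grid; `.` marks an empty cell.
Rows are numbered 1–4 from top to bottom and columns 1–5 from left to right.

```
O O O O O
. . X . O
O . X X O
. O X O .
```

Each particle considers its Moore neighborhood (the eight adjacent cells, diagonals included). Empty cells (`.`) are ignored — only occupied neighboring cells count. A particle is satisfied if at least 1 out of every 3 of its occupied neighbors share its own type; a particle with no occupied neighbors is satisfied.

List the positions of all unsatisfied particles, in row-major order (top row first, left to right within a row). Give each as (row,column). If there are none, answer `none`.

(4,4)

(1,1)O 1/1 ✓
(1,2)O 2/3 ✓
(1,3)O 2/3 ✓
(1,4)O 3/4 ✓
(1,5)O 2/2 ✓
(2,3)X 2/5 ✓
(2,5)O 3/4 ✓
(3,1)O 1/1 ✓
(3,3)X 3/5 ✓
(3,4)X 3/6 ✓
(3,5)O 2/3 ✓
(4,2)O 1/3 ✓
(4,3)X 2/4 ✓
(4,4)O 1/4 ✗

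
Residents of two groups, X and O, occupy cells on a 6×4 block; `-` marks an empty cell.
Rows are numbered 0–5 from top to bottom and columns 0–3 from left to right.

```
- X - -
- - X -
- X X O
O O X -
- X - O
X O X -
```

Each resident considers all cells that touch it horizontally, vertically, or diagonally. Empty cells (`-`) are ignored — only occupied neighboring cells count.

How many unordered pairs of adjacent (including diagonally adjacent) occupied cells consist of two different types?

Scan each occupied cell's neighbors to the right and below (and the two forward diagonals) so each pair is counted once.
Row 0: X(0,1)–X(1,2)=  → 0/1 unlike.
Row 1: X(1,2)–X(2,2)= X(1,2)–O(2,3)≠ X(1,2)–X(2,1)=  → 1/3 unlike.
Row 2: X(2,1)–X(2,2)= X(2,1)–O(3,1)≠ X(2,1)–X(3,2)= X(2,1)–O(3,0)≠ X(2,2)–O(2,3)≠ X(2,2)–X(3,2)= X(2,2)–O(3,1)≠ O(2,3)–X(3,2)≠  → 5/8 unlike.
Row 3: O(3,0)–O(3,1)= O(3,0)–X(4,1)≠ O(3,1)–X(3,2)≠ O(3,1)–X(4,1)≠ X(3,2)–O(4,3)≠ X(3,2)–X(4,1)=  → 4/6 unlike.
Row 4: X(4,1)–O(5,1)≠ X(4,1)–X(5,2)= X(4,1)–X(5,0)= O(4,3)–X(5,2)≠  → 2/4 unlike.
Row 5: X(5,0)–O(5,1)≠ O(5,1)–X(5,2)≠  → 2/2 unlike.
Total adjacent occupied pairs: 24; unlike-type pairs: 14.

14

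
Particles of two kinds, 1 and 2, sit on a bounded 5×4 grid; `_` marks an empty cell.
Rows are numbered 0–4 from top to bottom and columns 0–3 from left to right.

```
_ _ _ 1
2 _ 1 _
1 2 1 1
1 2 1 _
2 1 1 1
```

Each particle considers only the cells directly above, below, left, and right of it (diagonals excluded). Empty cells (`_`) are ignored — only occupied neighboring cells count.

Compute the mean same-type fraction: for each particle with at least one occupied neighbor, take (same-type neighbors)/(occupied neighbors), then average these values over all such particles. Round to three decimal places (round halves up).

0.538

(0,3)1 — no occupied neighbors
(1,0)2 0/1
(1,2)1 1/1
(2,0)1 1/3
(2,1)2 1/3
(2,2)1 3/4
(2,3)1 1/1
(3,0)1 1/3
(3,1)2 1/4
(3,2)1 2/3
(4,0)2 0/2
(4,1)1 1/3
(4,2)1 3/3
(4,3)1 1/1
Sum over 13 particles: 0/1 + 1/1 + 1/3 + 1/3 + 3/4 + 1/1 + 1/3 + 1/4 + 2/3 + 0/2 + 1/3 + 3/3 + 1/1 = 7; mean = 7 ÷ 13 = 7/13 = 0.538461… → 0.538.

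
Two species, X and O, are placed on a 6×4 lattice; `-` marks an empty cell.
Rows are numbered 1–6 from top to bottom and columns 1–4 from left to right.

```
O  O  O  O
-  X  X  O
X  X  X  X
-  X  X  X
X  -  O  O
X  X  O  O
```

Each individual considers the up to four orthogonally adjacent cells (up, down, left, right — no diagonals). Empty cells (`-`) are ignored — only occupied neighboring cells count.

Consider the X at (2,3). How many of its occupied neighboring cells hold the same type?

2

Occupied neighbors of (2,3): (1,3)=O, (3,3)=X, (2,2)=X, (2,4)=O.
Same type (X): 2 of 4.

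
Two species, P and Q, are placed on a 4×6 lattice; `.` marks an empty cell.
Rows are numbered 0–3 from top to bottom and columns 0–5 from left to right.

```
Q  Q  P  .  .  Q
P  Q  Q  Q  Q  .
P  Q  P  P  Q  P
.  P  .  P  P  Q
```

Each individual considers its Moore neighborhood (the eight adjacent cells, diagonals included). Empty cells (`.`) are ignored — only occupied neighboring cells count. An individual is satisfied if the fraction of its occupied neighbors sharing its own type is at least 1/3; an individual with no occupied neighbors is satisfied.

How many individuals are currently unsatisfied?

3

(0,0)Q 2/3 ✓
(0,1)Q 3/5 ✓
(0,2)P 0/4 ✗
(0,5)Q 1/1 ✓
(1,0)P 1/5 ✗
(1,1)Q 4/8 ✓
(1,2)Q 4/7 ✓
(1,3)Q 3/6 ✓
(1,4)Q 3/5 ✓
(2,0)P 2/4 ✓
(2,1)Q 2/6 ✓
(2,2)P 3/7 ✓
(2,3)P 3/7 ✓
(2,4)Q 3/7 ✓
(2,5)P 1/4 ✗
(3,1)P 2/3 ✓
(3,3)P 3/4 ✓
(3,4)P 3/5 ✓
(3,5)Q 1/3 ✓
Unsatisfied: (0,2), (1,0), (2,5) — 3 in total.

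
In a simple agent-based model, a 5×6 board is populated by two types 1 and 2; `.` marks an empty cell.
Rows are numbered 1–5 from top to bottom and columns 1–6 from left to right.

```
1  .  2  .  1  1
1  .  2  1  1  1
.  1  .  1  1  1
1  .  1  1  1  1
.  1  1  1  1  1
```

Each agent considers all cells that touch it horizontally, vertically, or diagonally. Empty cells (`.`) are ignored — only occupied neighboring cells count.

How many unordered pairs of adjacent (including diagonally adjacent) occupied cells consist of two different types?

4

Scan each occupied cell's neighbors to the right and below (and the two forward diagonals) so each pair is counted once.
Row 1: 1(1,1)–1(2,1)= 2(1,3)–2(2,3)= 2(1,3)–1(2,4)≠ 1(1,5)–1(1,6)= 1(1,5)–1(2,5)= 1(1,5)–1(2,6)= 1(1,5)–1(2,4)= 1(1,6)–1(2,6)= 1(1,6)–1(2,5)=  → 1/9 unlike.
Row 2: 1(2,1)–1(3,2)= 2(2,3)–1(2,4)≠ 2(2,3)–1(3,4)≠ 2(2,3)–1(3,2)≠ 1(2,4)–1(2,5)= 1(2,4)–1(3,4)= 1(2,4)–1(3,5)= 1(2,5)–1(2,6)= 1(2,5)–1(3,5)= 1(2,5)–1(3,6)= 1(2,5)–1(3,4)= 1(2,6)–1(3,6)= 1(2,6)–1(3,5)=  → 3/13 unlike.
Row 3: 1(3,2)–1(4,3)= 1(3,2)–1(4,1)= 1(3,4)–1(3,5)= 1(3,4)–1(4,4)= 1(3,4)–1(4,5)= 1(3,4)–1(4,3)= 1(3,5)–1(3,6)= 1(3,5)–1(4,5)= 1(3,5)–1(4,6)= 1(3,5)–1(4,4)= 1(3,6)–1(4,6)= 1(3,6)–1(4,5)=  → 0/12 unlike.
Row 4: 1(4,1)–1(5,2)= 1(4,3)–1(4,4)= 1(4,3)–1(5,3)= 1(4,3)–1(5,4)= 1(4,3)–1(5,2)= 1(4,4)–1(4,5)= 1(4,4)–1(5,4)= 1(4,4)–1(5,5)= 1(4,4)–1(5,3)= 1(4,5)–1(4,6)= 1(4,5)–1(5,5)= 1(4,5)–1(5,6)= 1(4,5)–1(5,4)= 1(4,6)–1(5,6)= 1(4,6)–1(5,5)=  → 0/15 unlike.
Row 5: 1(5,2)–1(5,3)= 1(5,3)–1(5,4)= 1(5,4)–1(5,5)= 1(5,5)–1(5,6)=  → 0/4 unlike.
Total adjacent occupied pairs: 53; unlike-type pairs: 4.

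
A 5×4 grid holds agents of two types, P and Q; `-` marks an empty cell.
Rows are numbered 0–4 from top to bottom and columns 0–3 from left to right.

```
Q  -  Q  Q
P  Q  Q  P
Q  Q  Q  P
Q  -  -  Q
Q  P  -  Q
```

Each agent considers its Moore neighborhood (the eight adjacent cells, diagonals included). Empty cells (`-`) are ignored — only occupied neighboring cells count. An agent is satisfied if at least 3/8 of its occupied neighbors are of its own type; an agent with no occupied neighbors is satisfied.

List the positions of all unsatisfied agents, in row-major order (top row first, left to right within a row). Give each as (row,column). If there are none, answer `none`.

(1,0), (1,3), (2,3), (4,1)

Row 0: (0,0)Q 1/2 satisfied · (0,2)Q 3/4 satisfied · (0,3)Q 2/3 satisfied
Row 1: (1,0)P 0/4 not · (1,1)Q 6/7 satisfied · (1,2)Q 5/7 satisfied · (1,3)P 1/5 not
Row 2: (2,0)Q 3/4 satisfied · (2,1)Q 5/6 satisfied · (2,2)Q 4/6 satisfied · (2,3)P 1/4 not
Row 3: (3,0)Q 3/4 satisfied · (3,3)Q 2/3 satisfied
Row 4: (4,0)Q 1/2 satisfied · (4,1)P 0/2 not · (4,3)Q 1/1 satisfied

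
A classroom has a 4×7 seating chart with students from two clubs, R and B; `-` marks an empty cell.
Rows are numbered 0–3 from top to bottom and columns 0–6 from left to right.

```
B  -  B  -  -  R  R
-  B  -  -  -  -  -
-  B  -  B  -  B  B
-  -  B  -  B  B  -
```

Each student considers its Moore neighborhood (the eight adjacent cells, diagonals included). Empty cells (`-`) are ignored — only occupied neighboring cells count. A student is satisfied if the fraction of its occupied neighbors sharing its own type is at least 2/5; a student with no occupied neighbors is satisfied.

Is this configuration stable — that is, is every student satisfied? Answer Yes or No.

Yes

(0,0)B 1/1 ok
(0,2)B 1/1 ok
(0,5)R 1/1 ok
(0,6)R 1/1 ok
(1,1)B 3/3 ok
(2,1)B 2/2 ok
(2,3)B 2/2 ok
(2,5)B 3/3 ok
(2,6)B 2/2 ok
(3,2)B 2/2 ok
(3,4)B 3/3 ok
(3,5)B 3/3 ok
All meet the threshold, so the configuration is stable.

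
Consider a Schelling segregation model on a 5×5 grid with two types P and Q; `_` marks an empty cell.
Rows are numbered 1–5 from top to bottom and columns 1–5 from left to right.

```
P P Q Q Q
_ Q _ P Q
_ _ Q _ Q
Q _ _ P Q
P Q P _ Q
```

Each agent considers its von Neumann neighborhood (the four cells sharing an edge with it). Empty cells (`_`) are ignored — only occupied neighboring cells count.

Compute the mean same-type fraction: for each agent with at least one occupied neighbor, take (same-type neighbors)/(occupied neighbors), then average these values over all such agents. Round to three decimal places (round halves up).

0.427

Row 1: (1,1)P 1/1 · (1,2)P 1/3 · (1,3)Q 1/2 · (1,4)Q 2/3 · (1,5)Q 2/2
Row 2: (2,2)Q 0/1 · (2,4)P 0/2 · (2,5)Q 2/3
Row 3: (3,3)Q — no occupied neighbors · (3,5)Q 2/2
Row 4: (4,1)Q 0/1 · (4,4)P 0/1 · (4,5)Q 2/3
Row 5: (5,1)P 0/2 · (5,2)Q 0/2 · (5,3)P 0/1 · (5,5)Q 1/1
Sum over 16 agents: 1/1 + 1/3 + 1/2 + 2/3 + 2/2 + 0/1 + 0/2 + 2/3 + 2/2 + 0/1 + 0/1 + 2/3 + 0/2 + 0/2 + 0/1 + 1/1 = 41/6; mean = 41/6 ÷ 16 = 41/96 = 0.427083… → 0.427.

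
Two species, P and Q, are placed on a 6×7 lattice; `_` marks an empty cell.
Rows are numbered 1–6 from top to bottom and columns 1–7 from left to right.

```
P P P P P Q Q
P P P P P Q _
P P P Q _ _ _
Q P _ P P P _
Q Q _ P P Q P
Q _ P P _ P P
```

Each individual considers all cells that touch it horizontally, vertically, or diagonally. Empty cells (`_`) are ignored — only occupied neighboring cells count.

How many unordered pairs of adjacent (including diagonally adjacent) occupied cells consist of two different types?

22

Scan each occupied cell's neighbors to the right and below (and the two forward diagonals) so each pair is counted once.
From row 1: 3 unlike of 23 pairs (running 3/23).
From row 2: 4 unlike of 16 pairs (running 7/39).
From row 3: 5 unlike of 11 pairs (running 12/50).
From row 4: 5 unlike of 15 pairs (running 17/65).
From row 5: 5 unlike of 15 pairs (running 22/80).
From row 6: 0 unlike of 2 pairs (running 22/82).
Total adjacent occupied pairs: 82; unlike-type pairs: 22.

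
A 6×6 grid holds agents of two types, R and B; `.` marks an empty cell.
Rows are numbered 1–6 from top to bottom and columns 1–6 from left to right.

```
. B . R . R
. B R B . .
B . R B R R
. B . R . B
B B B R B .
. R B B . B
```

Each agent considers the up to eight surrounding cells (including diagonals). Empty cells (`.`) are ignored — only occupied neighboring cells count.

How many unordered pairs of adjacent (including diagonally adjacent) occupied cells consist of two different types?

24

Scan each occupied cell's neighbors to the right and below (and the two forward diagonals) so each pair is counted once.
Row 1: B(1,2)–B(2,2)= B(1,2)–R(2,3)≠ R(1,4)–B(2,4)≠ R(1,4)–R(2,3)=  → 2/4 unlike.
Row 2: B(2,2)–R(2,3)≠ B(2,2)–R(3,3)≠ B(2,2)–B(3,1)= R(2,3)–B(2,4)≠ R(2,3)–R(3,3)= R(2,3)–B(3,4)≠ B(2,4)–B(3,4)= B(2,4)–R(3,5)≠ B(2,4)–R(3,3)≠  → 6/9 unlike.
Row 3: B(3,1)–B(4,2)= R(3,3)–B(3,4)≠ R(3,3)–R(4,4)= R(3,3)–B(4,2)≠ B(3,4)–R(3,5)≠ B(3,4)–R(4,4)≠ R(3,5)–R(3,6)= R(3,5)–B(4,6)≠ R(3,5)–R(4,4)= R(3,6)–B(4,6)≠  → 6/10 unlike.
Row 4: B(4,2)–B(5,2)= B(4,2)–B(5,3)= B(4,2)–B(5,1)= R(4,4)–R(5,4)= R(4,4)–B(5,5)≠ R(4,4)–B(5,3)≠ B(4,6)–B(5,5)=  → 2/7 unlike.
Row 5: B(5,1)–B(5,2)= B(5,1)–R(6,2)≠ B(5,2)–B(5,3)= B(5,2)–R(6,2)≠ B(5,2)–B(6,3)= B(5,3)–R(5,4)≠ B(5,3)–B(6,3)= B(5,3)–B(6,4)= B(5,3)–R(6,2)≠ R(5,4)–B(5,5)≠ R(5,4)–B(6,4)≠ R(5,4)–B(6,3)≠ B(5,5)–B(6,6)= B(5,5)–B(6,4)=  → 7/14 unlike.
Row 6: R(6,2)–B(6,3)≠ B(6,3)–B(6,4)=  → 1/2 unlike.
Total adjacent occupied pairs: 46; unlike-type pairs: 24.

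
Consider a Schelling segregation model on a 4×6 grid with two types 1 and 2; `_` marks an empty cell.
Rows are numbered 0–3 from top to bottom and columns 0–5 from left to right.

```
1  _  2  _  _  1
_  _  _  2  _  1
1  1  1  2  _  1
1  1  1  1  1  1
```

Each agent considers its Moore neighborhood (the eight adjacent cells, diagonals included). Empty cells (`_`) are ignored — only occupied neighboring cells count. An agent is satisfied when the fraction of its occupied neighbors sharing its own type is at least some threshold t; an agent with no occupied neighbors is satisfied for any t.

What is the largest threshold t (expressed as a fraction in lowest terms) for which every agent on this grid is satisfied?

1/5

(0,0)1 — no occupied neighbors
(0,2)2 1/1
(0,5)1 1/1
(1,3)2 2/3
(1,5)1 2/2
(2,0)1 3/3
(2,1)1 5/5
(2,2)1 4/6
(2,3)2 1/5
(2,5)1 3/3
(3,0)1 3/3
(3,1)1 5/5
(3,2)1 4/5
(3,3)1 3/4
(3,4)1 3/4
(3,5)1 2/2
The smallest same-type fraction is 1/5 at (2,3), which reduces to 1/5. Any threshold above that leaves this agent unsatisfied.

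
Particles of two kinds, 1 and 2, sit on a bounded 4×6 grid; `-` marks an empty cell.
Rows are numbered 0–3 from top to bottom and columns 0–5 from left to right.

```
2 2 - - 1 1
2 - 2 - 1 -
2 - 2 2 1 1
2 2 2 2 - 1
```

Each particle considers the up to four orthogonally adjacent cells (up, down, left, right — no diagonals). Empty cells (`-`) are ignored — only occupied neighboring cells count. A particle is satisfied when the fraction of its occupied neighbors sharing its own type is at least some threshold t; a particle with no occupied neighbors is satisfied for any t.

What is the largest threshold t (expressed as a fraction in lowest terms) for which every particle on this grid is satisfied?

Row 0: (0,0)2 2/2 · (0,1)2 1/1 · (0,4)1 2/2 · (0,5)1 1/1
Row 1: (1,0)2 2/2 · (1,2)2 1/1 · (1,4)1 2/2
Row 2: (2,0)2 2/2 · (2,2)2 3/3 · (2,3)2 2/3 · (2,4)1 2/3 · (2,5)1 2/2
Row 3: (3,0)2 2/2 · (3,1)2 2/2 · (3,2)2 3/3 · (3,3)2 2/2 · (3,5)1 1/1
The smallest same-type fraction is 2/3 at (2,3), which reduces to 2/3. Any threshold above that leaves this particle unsatisfied.

2/3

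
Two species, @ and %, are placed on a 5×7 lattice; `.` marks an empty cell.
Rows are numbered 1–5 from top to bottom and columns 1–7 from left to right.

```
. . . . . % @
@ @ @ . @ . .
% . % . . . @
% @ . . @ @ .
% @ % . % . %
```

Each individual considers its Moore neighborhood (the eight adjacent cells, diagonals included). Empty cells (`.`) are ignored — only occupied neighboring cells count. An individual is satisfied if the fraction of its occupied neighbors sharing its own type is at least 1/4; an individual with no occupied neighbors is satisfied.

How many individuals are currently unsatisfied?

(1,6)% 0/2 not
(1,7)@ 0/1 not
(2,1)@ 1/2 satisfied
(2,2)@ 2/4 satisfied
(2,3)@ 1/2 satisfied
(2,5)@ 0/1 not
(3,1)% 1/4 satisfied
(3,3)% 0/3 not
(3,7)@ 1/1 satisfied
(4,1)% 2/4 satisfied
(4,2)@ 1/6 not
(4,5)@ 1/2 satisfied
(4,6)@ 2/4 satisfied
(5,1)% 1/3 satisfied
(5,2)@ 1/4 satisfied
(5,3)% 0/2 not
(5,5)% 0/2 not
(5,7)% 0/1 not
Unsatisfied: (1,6), (1,7), (2,5), (3,3), (4,2), (5,3), (5,5), (5,7) — 8 in total.

8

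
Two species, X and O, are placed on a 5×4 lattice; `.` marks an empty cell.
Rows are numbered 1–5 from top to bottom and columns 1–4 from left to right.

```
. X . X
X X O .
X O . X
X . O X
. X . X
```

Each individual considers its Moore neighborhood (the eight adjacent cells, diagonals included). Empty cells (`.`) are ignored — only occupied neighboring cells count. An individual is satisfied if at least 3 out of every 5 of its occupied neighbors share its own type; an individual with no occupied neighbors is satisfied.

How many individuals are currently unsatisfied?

7

Row 1: (1,2)X 2/3 satisfied · (1,4)X 0/1 not
Row 2: (2,1)X 3/4 satisfied · (2,2)X 3/5 satisfied · (2,3)O 1/5 not
Row 3: (3,1)X 3/4 satisfied · (3,2)O 2/6 not · (3,4)X 1/3 not
Row 4: (4,1)X 2/3 satisfied · (4,3)O 1/5 not · (4,4)X 2/3 satisfied
Row 5: (5,2)X 1/2 not · (5,4)X 1/2 not
Unsatisfied: (1,4), (2,3), (3,2), (3,4), (4,3), (5,2), (5,4) — 7 in total.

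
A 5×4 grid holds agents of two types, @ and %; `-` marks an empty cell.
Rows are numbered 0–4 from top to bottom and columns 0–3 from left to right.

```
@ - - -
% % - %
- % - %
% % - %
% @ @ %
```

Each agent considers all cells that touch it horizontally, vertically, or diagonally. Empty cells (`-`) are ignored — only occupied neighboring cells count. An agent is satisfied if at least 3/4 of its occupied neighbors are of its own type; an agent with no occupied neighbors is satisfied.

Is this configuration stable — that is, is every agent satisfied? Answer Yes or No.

No

Row 0: (0,0)@ 0/2 unhappy
Row 1: (1,0)% 2/3 unhappy · (1,1)% 2/3 unhappy · (1,3)% 1/1 ok
Row 2: (2,1)% 4/4 ok · (2,3)% 2/2 ok
Row 3: (3,0)% 3/4 ok · (3,1)% 3/5 unhappy · (3,3)% 2/3 unhappy
Row 4: (4,0)% 2/3 unhappy · (4,1)@ 1/4 unhappy · (4,2)@ 1/4 unhappy · (4,3)% 1/2 unhappy
For instance (0,0) has only 0/2 same-type neighbors, below 3/4.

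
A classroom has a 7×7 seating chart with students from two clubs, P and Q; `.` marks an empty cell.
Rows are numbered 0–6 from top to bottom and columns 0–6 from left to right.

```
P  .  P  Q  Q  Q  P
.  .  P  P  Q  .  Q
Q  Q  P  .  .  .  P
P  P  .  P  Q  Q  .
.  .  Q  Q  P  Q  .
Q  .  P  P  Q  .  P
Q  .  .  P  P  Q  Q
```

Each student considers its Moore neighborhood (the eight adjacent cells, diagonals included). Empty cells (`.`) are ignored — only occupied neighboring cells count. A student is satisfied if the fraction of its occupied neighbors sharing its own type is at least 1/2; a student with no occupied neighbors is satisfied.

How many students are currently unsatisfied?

(0,0)P 0/0 ✓
(0,2)P 2/3 ✓
(0,3)Q 2/5 ✗
(0,4)Q 3/4 ✓
(0,5)Q 3/4 ✓
(0,6)P 0/2 ✗
(1,2)P 3/5 ✓
(1,3)P 3/6 ✓
(1,4)Q 3/4 ✓
(1,6)Q 1/3 ✗
(2,0)Q 1/3 ✗
(2,1)Q 1/5 ✗
(2,2)P 4/5 ✓
(2,6)P 0/2 ✗
(3,0)P 1/3 ✗
(3,1)P 2/5 ✗
(3,3)P 2/5 ✗
(3,4)Q 3/5 ✓
(3,5)Q 2/4 ✓
(4,2)Q 1/5 ✗
(4,3)Q 3/7 ✗
(4,4)P 2/7 ✗
(4,5)Q 3/5 ✓
(5,0)Q 1/1 ✓
(5,2)P 2/4 ✓
(5,3)P 4/7 ✓
(5,4)Q 3/7 ✗
(5,6)P 0/3 ✗
(6,0)Q 1/1 ✓
(6,3)P 3/4 ✓
(6,4)P 2/4 ✓
(6,5)Q 2/4 ✓
(6,6)Q 1/2 ✓
Unsatisfied: (0,3), (0,6), (1,6), (2,0), (2,1), (2,6), (3,0), (3,1), (3,3), (4,2), (4,3), (4,4), (5,4), (5,6) — 14 in total.

14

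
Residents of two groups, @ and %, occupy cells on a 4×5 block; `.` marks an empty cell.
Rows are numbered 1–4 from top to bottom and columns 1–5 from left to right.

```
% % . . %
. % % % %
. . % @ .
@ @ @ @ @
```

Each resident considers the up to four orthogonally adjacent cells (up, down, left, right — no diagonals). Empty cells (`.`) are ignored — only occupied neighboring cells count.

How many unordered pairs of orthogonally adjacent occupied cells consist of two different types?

3

Scan each occupied cell's neighbors to the right and below so each pair is counted once.
Row 1: %(1,1)–%(1,2)= %(1,2)–%(2,2)= %(1,5)–%(2,5)=  → 0/3 unlike.
Row 2: %(2,2)–%(2,3)= %(2,3)–%(2,4)= %(2,3)–%(3,3)= %(2,4)–%(2,5)= %(2,4)–@(3,4)≠  → 1/5 unlike.
Row 3: %(3,3)–@(3,4)≠ %(3,3)–@(4,3)≠ @(3,4)–@(4,4)=  → 2/3 unlike.
Row 4: @(4,1)–@(4,2)= @(4,2)–@(4,3)= @(4,3)–@(4,4)= @(4,4)–@(4,5)=  → 0/4 unlike.
Total adjacent occupied pairs: 15; unlike-type pairs: 3.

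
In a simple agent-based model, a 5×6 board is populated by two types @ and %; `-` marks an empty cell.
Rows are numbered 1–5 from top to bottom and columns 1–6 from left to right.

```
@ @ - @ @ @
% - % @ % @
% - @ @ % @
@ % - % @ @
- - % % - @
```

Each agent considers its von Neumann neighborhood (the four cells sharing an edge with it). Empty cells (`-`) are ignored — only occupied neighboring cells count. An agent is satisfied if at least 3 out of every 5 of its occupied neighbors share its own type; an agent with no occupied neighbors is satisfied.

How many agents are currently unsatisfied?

13

(1,1)@ 1/2 not
(1,2)@ 1/1 satisfied
(1,4)@ 2/2 satisfied
(1,5)@ 2/3 satisfied
(1,6)@ 2/2 satisfied
(2,1)% 1/2 not
(2,3)% 0/2 not
(2,4)@ 2/4 not
(2,5)% 1/4 not
(2,6)@ 2/3 satisfied
(3,1)% 1/2 not
(3,3)@ 1/2 not
(3,4)@ 2/4 not
(3,5)% 1/4 not
(3,6)@ 2/3 satisfied
(4,1)@ 0/2 not
(4,2)% 0/1 not
(4,4)% 1/3 not
(4,5)@ 1/3 not
(4,6)@ 3/3 satisfied
(5,3)% 1/1 satisfied
(5,4)% 2/2 satisfied
(5,6)@ 1/1 satisfied
Unsatisfied: (1,1), (2,1), (2,3), (2,4), (2,5), (3,1), (3,3), (3,4), (3,5), (4,1), (4,2), (4,4), (4,5) — 13 in total.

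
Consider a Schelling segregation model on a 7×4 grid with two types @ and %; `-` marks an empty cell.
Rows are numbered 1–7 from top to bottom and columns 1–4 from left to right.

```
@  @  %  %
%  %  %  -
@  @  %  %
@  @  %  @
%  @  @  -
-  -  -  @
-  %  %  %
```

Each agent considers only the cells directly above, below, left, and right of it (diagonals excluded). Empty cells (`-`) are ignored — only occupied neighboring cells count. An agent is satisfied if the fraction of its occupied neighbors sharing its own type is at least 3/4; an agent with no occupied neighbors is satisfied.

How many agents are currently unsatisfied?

(1,1)@ 1/2 ✗
(1,2)@ 1/3 ✗
(1,3)% 2/3 ✗
(1,4)% 1/1 ✓
(2,1)% 1/3 ✗
(2,2)% 2/4 ✗
(2,3)% 3/3 ✓
(3,1)@ 2/3 ✗
(3,2)@ 2/4 ✗
(3,3)% 3/4 ✓
(3,4)% 1/2 ✗
(4,1)@ 2/3 ✗
(4,2)@ 3/4 ✓
(4,3)% 1/4 ✗
(4,4)@ 0/2 ✗
(5,1)% 0/2 ✗
(5,2)@ 2/3 ✗
(5,3)@ 1/2 ✗
(6,4)@ 0/1 ✗
(7,2)% 1/1 ✓
(7,3)% 2/2 ✓
(7,4)% 1/2 ✗
Unsatisfied: (1,1), (1,2), (1,3), (2,1), (2,2), (3,1), (3,2), (3,4), (4,1), (4,3), (4,4), (5,1), (5,2), (5,3), (6,4), (7,4) — 16 in total.

16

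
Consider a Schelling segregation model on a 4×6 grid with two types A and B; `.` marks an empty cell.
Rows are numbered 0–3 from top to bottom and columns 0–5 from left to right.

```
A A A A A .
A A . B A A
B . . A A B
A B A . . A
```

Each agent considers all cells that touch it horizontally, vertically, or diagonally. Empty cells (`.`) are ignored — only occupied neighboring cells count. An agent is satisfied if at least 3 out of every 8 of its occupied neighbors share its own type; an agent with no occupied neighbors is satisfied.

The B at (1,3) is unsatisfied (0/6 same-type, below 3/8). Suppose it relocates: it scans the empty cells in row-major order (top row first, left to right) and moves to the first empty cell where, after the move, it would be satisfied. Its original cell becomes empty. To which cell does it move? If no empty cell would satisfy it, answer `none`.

none

Vacating (1,3). Empty cells in order:
  (0,5): 0/3 same-type → still unsatisfied.
  (1,2): 0/5 same-type → still unsatisfied.
  (2,1): 2/6 same-type → still unsatisfied.
  (2,2): 1/4 same-type → still unsatisfied.
  (3,3): 0/3 same-type → still unsatisfied.
  (3,4): 1/4 same-type → still unsatisfied.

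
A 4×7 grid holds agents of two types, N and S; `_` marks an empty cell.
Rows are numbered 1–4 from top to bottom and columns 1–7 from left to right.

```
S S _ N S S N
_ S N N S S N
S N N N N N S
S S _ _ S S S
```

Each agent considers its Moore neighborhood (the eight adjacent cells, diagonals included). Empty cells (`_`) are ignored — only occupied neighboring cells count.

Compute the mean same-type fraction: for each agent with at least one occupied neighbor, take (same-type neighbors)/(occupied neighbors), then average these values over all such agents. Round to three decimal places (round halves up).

Row 1: (1,1)S 2/2 · (1,2)S 2/3 · (1,4)N 2/4 · (1,5)S 3/5 · (1,6)S 3/5 · (1,7)N 1/3
Row 2: (2,2)S 3/6 · (2,3)N 5/7 · (2,4)N 5/7 · (2,5)S 3/8 · (2,6)S 4/8 · (2,7)N 2/5
Row 3: (3,1)S 3/4 · (3,2)N 2/6 · (3,3)N 4/6 · (3,4)N 4/6 · (3,5)N 3/7 · (3,6)N 2/8 · (3,7)S 3/5
Row 4: (4,1)S 2/3 · (4,2)S 2/4 · (4,5)S 1/4 · (4,6)S 3/5 · (4,7)S 2/3
Sum over 24 agents: 2/2 + 2/3 + 2/4 + 3/5 + 3/5 + 1/3 + 3/6 + 5/7 + 5/7 + 3/8 + 4/8 + 2/5 + 3/4 + 2/6 + 4/6 + 4/6 + 3/7 + 2/8 + 3/5 + 2/3 + 2/4 + 1/4 + 3/5 + 2/3 = 3719/280; mean = 3719/280 ÷ 24 = 3719/6720 = 0.553422… → 0.553.

0.553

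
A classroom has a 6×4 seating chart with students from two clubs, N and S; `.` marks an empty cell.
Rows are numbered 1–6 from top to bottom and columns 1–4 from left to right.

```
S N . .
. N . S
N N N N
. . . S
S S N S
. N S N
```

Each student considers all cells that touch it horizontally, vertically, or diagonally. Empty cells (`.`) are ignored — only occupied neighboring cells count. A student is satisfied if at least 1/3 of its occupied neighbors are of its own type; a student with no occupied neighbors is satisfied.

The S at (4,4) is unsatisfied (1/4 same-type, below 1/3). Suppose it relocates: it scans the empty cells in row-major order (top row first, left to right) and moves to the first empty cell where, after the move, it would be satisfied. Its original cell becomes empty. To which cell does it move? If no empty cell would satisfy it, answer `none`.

(1,3)

Vacating (4,4). Empty cells in order:
  (1,3): 1/3 same-type → satisfied — stop here.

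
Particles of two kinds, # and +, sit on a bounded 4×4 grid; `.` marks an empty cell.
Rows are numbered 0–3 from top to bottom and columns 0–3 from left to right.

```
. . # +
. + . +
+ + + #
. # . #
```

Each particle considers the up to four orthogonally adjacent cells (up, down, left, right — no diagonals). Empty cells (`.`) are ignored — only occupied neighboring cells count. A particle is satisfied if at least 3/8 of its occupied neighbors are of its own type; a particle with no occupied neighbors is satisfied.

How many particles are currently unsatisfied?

(0,2)# 0/1 ✗
(0,3)+ 1/2 ✓
(1,1)+ 1/1 ✓
(1,3)+ 1/2 ✓
(2,0)+ 1/1 ✓
(2,1)+ 3/4 ✓
(2,2)+ 1/2 ✓
(2,3)# 1/3 ✗
(3,1)# 0/1 ✗
(3,3)# 1/1 ✓
Unsatisfied: (0,2), (2,3), (3,1) — 3 in total.

3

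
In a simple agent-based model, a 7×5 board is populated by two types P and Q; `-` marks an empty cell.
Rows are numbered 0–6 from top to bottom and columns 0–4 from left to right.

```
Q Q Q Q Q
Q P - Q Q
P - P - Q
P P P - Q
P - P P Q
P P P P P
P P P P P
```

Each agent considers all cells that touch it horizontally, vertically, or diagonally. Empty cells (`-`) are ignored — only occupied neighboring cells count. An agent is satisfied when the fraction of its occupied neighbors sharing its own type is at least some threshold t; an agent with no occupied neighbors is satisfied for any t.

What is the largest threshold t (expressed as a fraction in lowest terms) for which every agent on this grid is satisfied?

1/4

Row 0: (0,0)Q 2/3 · (0,1)Q 3/4 · (0,2)Q 3/4 · (0,3)Q 4/4 · (0,4)Q 3/3
Row 1: (1,0)Q 2/4 · (1,1)P 2/6 · (1,3)Q 5/6 · (1,4)Q 4/4
Row 2: (2,0)P 3/4 · (2,2)P 3/4 · (2,4)Q 3/3
Row 3: (3,0)P 3/3 · (3,1)P 6/6 · (3,2)P 4/4 · (3,4)Q 2/3
Row 4: (4,0)P 4/4 · (4,2)P 6/6 · (4,3)P 5/7 · (4,4)Q 1/4
Row 5: (5,0)P 4/4 · (5,1)P 7/7 · (5,2)P 7/7 · (5,3)P 7/8 · (5,4)P 4/5
Row 6: (6,0)P 3/3 · (6,1)P 5/5 · (6,2)P 5/5 · (6,3)P 5/5 · (6,4)P 3/3
The smallest same-type fraction is 1/4 at (4,4), which reduces to 1/4. Any threshold above that leaves this agent unsatisfied.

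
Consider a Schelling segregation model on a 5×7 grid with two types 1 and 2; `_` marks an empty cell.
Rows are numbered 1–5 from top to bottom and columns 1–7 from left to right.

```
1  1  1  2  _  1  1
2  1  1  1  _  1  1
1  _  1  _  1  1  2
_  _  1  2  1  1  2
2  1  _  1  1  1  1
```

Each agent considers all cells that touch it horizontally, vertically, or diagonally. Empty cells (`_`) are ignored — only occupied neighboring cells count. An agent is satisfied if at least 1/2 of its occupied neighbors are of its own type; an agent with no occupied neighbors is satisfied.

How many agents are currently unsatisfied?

6

(1,1)1 2/3 ok
(1,2)1 4/5 ok
(1,3)1 4/5 ok
(1,4)2 0/3 unhappy
(1,6)1 3/3 ok
(1,7)1 3/3 ok
(2,1)2 0/4 unhappy
(2,2)1 6/7 ok
(2,3)1 5/6 ok
(2,4)1 4/5 ok
(2,6)1 5/6 ok
(2,7)1 4/5 ok
(3,1)1 1/2 ok
(3,3)1 4/5 ok
(3,5)1 5/6 ok
(3,6)1 5/7 ok
(3,7)2 1/5 unhappy
(4,3)1 3/4 ok
(4,4)2 0/6 unhappy
(4,5)1 6/7 ok
(4,6)1 6/8 ok
(4,7)2 1/5 unhappy
(5,1)2 0/1 unhappy
(5,2)1 1/2 ok
(5,4)1 3/4 ok
(5,5)1 4/5 ok
(5,6)1 4/5 ok
(5,7)1 2/3 ok
Unsatisfied: (1,4), (2,1), (3,7), (4,4), (4,7), (5,1) — 6 in total.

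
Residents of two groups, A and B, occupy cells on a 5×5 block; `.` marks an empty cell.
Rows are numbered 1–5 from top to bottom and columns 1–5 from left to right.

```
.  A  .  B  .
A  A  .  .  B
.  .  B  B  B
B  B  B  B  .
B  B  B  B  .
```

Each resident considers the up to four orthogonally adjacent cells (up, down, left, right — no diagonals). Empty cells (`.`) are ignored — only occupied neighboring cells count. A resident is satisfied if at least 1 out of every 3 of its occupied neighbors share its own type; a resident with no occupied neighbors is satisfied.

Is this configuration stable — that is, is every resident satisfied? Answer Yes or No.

(1,2)A 1/1 ok
(1,4)B 0/0 ok
(2,1)A 1/1 ok
(2,2)A 2/2 ok
(2,5)B 1/1 ok
(3,3)B 2/2 ok
(3,4)B 3/3 ok
(3,5)B 2/2 ok
(4,1)B 2/2 ok
(4,2)B 3/3 ok
(4,3)B 4/4 ok
(4,4)B 3/3 ok
(5,1)B 2/2 ok
(5,2)B 3/3 ok
(5,3)B 3/3 ok
(5,4)B 2/2 ok
All meet the threshold, so the configuration is stable.

Yes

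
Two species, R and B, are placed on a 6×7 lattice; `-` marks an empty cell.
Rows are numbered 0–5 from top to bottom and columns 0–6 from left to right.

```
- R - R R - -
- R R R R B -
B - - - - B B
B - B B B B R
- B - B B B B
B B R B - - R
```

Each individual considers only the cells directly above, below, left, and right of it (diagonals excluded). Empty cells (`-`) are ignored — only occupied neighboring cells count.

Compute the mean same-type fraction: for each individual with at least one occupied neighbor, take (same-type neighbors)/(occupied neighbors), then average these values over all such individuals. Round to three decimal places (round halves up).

(0,1)R 1/1
(0,3)R 2/2
(0,4)R 2/2
(1,1)R 2/2
(1,2)R 2/2
(1,3)R 3/3
(1,4)R 2/3
(1,5)B 1/2
(2,0)B 1/1
(2,5)B 3/3
(2,6)B 1/2
(3,0)B 1/1
(3,2)B 1/1
(3,3)B 3/3
(3,4)B 3/3
(3,5)B 3/4
(3,6)R 0/3
(4,1)B 1/1
(4,3)B 3/3
(4,4)B 3/3
(4,5)B 3/3
(4,6)B 1/3
(5,0)B 1/1
(5,1)B 2/3
(5,2)R 0/2
(5,3)B 1/2
(5,6)R 0/1
Sum over 27 individuals: 1/1 + 2/2 + 2/2 + 2/2 + 2/2 + 3/3 + 2/3 + 1/2 + 1/1 + 3/3 + 1/2 + 1/1 + 1/1 + 3/3 + 3/3 + 3/4 + 0/3 + 1/1 + 3/3 + 3/3 + 3/3 + 1/3 + 1/1 + 2/3 + 0/2 + 1/2 + 0/1 = 251/12; mean = 251/12 ÷ 27 = 251/324 = 0.774691… → 0.775.

0.775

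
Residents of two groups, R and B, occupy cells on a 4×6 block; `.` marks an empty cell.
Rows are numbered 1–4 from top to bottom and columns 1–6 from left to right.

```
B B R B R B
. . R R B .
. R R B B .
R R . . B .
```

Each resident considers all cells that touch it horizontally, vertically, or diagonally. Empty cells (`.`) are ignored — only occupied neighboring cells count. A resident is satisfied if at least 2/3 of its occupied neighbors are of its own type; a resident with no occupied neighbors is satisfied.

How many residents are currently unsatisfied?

8

(1,1)B 1/1 satisfied
(1,2)B 1/3 not
(1,3)R 2/4 not
(1,4)B 1/5 not
(1,5)R 1/4 not
(1,6)B 1/2 not
(2,3)R 4/7 not
(2,4)R 4/8 not
(2,5)B 4/6 satisfied
(3,2)R 4/4 satisfied
(3,3)R 4/5 satisfied
(3,4)B 3/6 not
(3,5)B 3/4 satisfied
(4,1)R 2/2 satisfied
(4,2)R 3/3 satisfied
(4,5)B 2/2 satisfied
Unsatisfied: (1,2), (1,3), (1,4), (1,5), (1,6), (2,3), (2,4), (3,4) — 8 in total.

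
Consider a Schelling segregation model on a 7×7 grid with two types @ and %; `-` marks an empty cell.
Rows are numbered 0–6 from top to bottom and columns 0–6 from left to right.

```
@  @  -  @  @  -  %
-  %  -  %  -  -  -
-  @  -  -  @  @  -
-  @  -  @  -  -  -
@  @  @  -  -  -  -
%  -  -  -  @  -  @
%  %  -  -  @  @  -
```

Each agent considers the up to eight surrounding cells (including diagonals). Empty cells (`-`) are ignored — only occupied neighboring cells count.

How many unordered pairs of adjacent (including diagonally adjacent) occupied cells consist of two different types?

Scan each occupied cell's neighbors to the right and below (and the two forward diagonals) so each pair is counted once.
From row 0: 4 unlike of 6 pairs (running 4/6).
From row 1: 2 unlike of 2 pairs (running 6/8).
From row 2: 0 unlike of 3 pairs (running 6/11).
From row 3: 0 unlike of 4 pairs (running 6/15).
From row 4: 2 unlike of 4 pairs (running 8/19).
From row 5: 0 unlike of 5 pairs (running 8/24).
From row 6: 0 unlike of 2 pairs (running 8/26).
Total adjacent occupied pairs: 26; unlike-type pairs: 8.

8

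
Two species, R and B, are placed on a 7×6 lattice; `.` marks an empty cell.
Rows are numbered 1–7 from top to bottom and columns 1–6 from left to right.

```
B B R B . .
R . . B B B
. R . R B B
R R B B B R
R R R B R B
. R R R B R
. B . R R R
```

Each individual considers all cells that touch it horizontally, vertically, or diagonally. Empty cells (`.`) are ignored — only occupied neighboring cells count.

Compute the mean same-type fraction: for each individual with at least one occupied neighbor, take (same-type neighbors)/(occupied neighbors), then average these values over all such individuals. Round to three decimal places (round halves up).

0.580

(1,1)B 1/2
(1,2)B 1/3
(1,3)R 0/3
(1,4)B 2/3
(2,1)R 1/3
(2,4)B 3/5
(2,5)B 5/6
(2,6)B 3/3
(3,2)R 3/4
(3,4)R 0/6
(3,5)B 6/8
(3,6)B 4/5
(4,1)R 4/4
(4,2)R 5/6
(4,3)B 2/7
(4,4)B 4/7
(4,5)B 5/8
(4,6)R 1/5
(5,1)R 4/4
(5,2)R 6/7
(5,3)R 5/8
(5,4)B 4/8
(5,5)R 3/8
(5,6)B 2/5
(6,2)R 4/5
(6,3)R 5/7
(6,4)R 5/7
(6,5)B 2/8
(6,6)R 3/5
(7,2)B 0/2
(7,4)R 3/4
(7,5)R 4/5
(7,6)R 2/3
Sum over 33 individuals: 1/2 + 1/3 + 0/3 + 2/3 + 1/3 + 3/5 + 5/6 + 3/3 + 3/4 + 0/6 + 6/8 + 4/5 + 4/4 + 5/6 + 2/7 + 4/7 + 5/8 + 1/5 + 4/4 + 6/7 + 5/8 + 4/8 + 3/8 + 2/5 + 4/5 + 5/7 + 5/7 + 2/8 + 3/5 + 0/2 + 3/4 + 4/5 + 2/3 = 16073/840; mean = 16073/840 ÷ 33 = 16073/27720 = 0.579834… → 0.580.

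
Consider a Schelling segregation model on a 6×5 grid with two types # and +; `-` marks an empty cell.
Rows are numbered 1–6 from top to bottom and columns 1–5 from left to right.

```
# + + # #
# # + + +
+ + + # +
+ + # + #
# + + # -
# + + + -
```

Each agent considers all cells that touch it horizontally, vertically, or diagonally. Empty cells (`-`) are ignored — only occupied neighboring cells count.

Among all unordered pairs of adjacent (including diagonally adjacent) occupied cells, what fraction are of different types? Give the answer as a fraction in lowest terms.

Scan each occupied cell's neighbors to the right and below (and the two forward diagonals) so each pair is counted once.
From row 1: 10 unlike of 17 pairs (running 10/17).
From row 2: 9 unlike of 17 pairs (running 19/34).
From row 3: 6 unlike of 17 pairs (running 25/51).
From row 4: 8 unlike of 15 pairs (running 33/66).
From row 5: 6 unlike of 13 pairs (running 39/79).
From row 6: 1 unlike of 3 pairs (running 40/82).
Total adjacent occupied pairs: 82; unlike-type pairs: 40.
40/82 reduces to 20/41.

20/41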